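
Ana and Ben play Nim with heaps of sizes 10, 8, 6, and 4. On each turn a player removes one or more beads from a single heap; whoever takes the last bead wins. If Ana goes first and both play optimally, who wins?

Ben wins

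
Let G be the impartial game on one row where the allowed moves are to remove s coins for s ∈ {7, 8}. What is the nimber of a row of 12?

1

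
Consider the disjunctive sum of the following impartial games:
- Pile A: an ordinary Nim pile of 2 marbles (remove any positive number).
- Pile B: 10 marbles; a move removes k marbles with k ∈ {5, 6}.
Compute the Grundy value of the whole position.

Pile A is a plain Nim pile of size 2, so its Grundy value is 2.
Grundy values for pile B (subtraction set {5, 6}):
k:     0  1  2  3  4  5  6  7  8  9 10
g(k):  0  0  0  0  0  1  1  1  1  1  2
So g(10) = 2.
By the Sprague-Grundy theorem, the Grundy value of a sum of independent games is the XOR of the component values.
Combined value = 2 XOR 2 = 0.

0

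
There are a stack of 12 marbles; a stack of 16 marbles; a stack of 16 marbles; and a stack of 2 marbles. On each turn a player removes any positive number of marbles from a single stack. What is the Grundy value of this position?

14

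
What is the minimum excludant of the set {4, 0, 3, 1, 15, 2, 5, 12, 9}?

6

The values 0, 1, 2, 3, 4, 5 are all present; 6 is the first non-negative integer missing from the set.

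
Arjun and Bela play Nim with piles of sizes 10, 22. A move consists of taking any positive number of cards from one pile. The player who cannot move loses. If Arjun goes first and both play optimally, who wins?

Arjun wins

Compute the nim-sum pairwise:
10 ⊕ 22 = 28
The nim-sum is 28 ≠ 0, so this is an N-position: the player to move can win; Arjun has a winning move.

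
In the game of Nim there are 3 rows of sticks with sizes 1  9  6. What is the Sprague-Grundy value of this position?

Compute the nim-sum pairwise:
1 ^ 9 = 8
8 ^ 6 = 14

14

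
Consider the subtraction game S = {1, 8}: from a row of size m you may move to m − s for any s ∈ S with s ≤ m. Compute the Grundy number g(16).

1

Grundy values for subtraction set {1, 8}:
k:     0  1  2  3  4  5  6  7  8  9 10 11 12 13 14 15 16
g(k):  0  1  0  1  0  1  0  1  2  0  1  0  1  0  1  0  1
So g(16) = 1.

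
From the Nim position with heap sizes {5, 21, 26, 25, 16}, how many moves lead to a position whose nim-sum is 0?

Compute the nim-sum pairwise:
5 ^ 21 = 16
16 ^ 26 = 10
10 ^ 25 = 19
19 ^ 16 = 3
The overall nim-sum is X = 3. A heap of size p has a winning move iff p XOR X < p (reduce it to p XOR X).
  5: 5 XOR 3 = 6 ≥ 5 — no move.
  21: 21 XOR 3 = 22 ≥ 21 — no move.
  26: 26 XOR 3 = 25 < 26 — winning move (to 25).
  25: 25 XOR 3 = 26 ≥ 25 — no move.
  16: 16 XOR 3 = 19 ≥ 16 — no move.
That gives 1 winning move.

1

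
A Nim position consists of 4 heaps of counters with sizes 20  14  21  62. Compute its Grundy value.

49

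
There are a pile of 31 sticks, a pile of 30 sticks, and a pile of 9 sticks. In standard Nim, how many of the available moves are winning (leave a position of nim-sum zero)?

Bitwise XOR of the heap sizes:
  11111  (31)
  11110  (30)
  01001  (9)
  -----
  01000  (8)
The overall nim-sum is X = 8. A pile of size p has a winning move iff p XOR X < p (reduce it to p XOR X).
  31: 31 XOR 8 = 23 < 31 — winning move (to 23).
  30: 30 XOR 8 = 22 < 30 — winning move (to 22).
  9: 9 XOR 8 = 1 < 9 — winning move (to 1).
That gives 3 winning moves.

3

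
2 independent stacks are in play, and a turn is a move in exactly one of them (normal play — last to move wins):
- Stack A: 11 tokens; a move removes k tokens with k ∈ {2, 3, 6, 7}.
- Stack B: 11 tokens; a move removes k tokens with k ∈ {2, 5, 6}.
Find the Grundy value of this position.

1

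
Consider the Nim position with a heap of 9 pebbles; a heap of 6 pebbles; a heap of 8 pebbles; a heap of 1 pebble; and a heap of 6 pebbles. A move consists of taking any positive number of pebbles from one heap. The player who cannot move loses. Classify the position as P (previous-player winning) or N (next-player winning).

P-position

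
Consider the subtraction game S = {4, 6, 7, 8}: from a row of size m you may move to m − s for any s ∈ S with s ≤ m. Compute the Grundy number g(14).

Grundy values for subtraction set {4, 6, 7, 8}:
g(0) = mex{} = 0
g(1) = mex{} = 0
g(2) = mex{} = 0
g(3) = mex{} = 0
g(4) = mex{0} = 1
g(5) = mex{0} = 1
g(6) = mex{0} = 1
g(7) = mex{0} = 1
g(8) = mex{0,1} = 2
g(9) = mex{0,1} = 2
g(10) = mex{0,1} = 2
g(11) = mex{0,1} = 2
g(12) = mex{1,2} = 0
g(13) = mex{1,2} = 0
g(14) = mex{1,2} = 0
So g(14) = 0.

0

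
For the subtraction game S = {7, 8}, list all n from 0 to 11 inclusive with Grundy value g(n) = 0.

Grundy values for subtraction set {7, 8}:
g(0) = mex{} = 0
g(1) = mex{} = 0
g(2) = mex{} = 0
g(3) = mex{} = 0
g(4) = mex{} = 0
g(5) = mex{} = 0
g(6) = mex{} = 0
g(7) = mex{0} = 1
g(8) = mex{0} = 1
g(9) = mex{0} = 1
g(10) = mex{0} = 1
g(11) = mex{0} = 1
The P-positions (g = 0) in 0..11 are 0, 1, 2, 3, 4, 5, 6.

0, 1, 2, 3, 4, 5, 6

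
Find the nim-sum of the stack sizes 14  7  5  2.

Bitwise XOR of the heap sizes:
  1110  (14)
  0111  (7)
  0101  (5)
  0010  (2)
  ----
  1110  (14)

14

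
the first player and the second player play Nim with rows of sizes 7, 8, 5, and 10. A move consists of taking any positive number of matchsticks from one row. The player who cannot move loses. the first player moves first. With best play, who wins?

Compute the nim-sum pairwise:
7 ^ 8 = 15
15 ^ 5 = 10
10 ^ 10 = 0
The nim-sum is 0, so this is a P-position: the player to move is in a losing position under optimal play; the first player is about to move from it and so loses — the second player wins.

the second player wins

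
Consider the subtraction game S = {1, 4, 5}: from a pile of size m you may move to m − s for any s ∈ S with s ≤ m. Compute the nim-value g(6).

2

Build the Grundy sequence with g(k) = mex{g(k−s) : s ∈ {1, 4, 5}, s ≤ k}:
k:     0  1  2  3  4  5  6
g(k):  0  1  0  1  2  3  2
So g(6) = 2.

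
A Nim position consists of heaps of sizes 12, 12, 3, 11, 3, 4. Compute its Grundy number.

Bitwise XOR of the heap sizes:
  1100  (12)
  1100  (12)
  0011  (3)
  1011  (11)
  0011  (3)
  0100  (4)
  ----
  1111  (15)

15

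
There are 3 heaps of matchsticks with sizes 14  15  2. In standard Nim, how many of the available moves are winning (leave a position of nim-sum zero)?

3

Bitwise XOR of the heap sizes:
  1110  (14)
  1111  (15)
  0010  (2)
  ----
  0011  (3)
The overall nim-sum is X = 3. A heap of size p has a winning move iff p XOR X < p (reduce it to p XOR X).
  14: 14 XOR 3 = 13 < 14 — winning move (to 13).
  15: 15 XOR 3 = 12 < 15 — winning move (to 12).
  2: 2 XOR 3 = 1 < 2 — winning move (to 1).
That gives 3 winning moves.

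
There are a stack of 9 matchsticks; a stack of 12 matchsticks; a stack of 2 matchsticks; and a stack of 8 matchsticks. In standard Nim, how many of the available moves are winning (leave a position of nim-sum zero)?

Bitwise XOR of the heap sizes:
  1001  (9)
  1100  (12)
  0010  (2)
  1000  (8)
  ----
  1111  (15)
The overall nim-sum is X = 15. A stack of size p has a winning move iff p XOR X < p (reduce it to p XOR X).
  9: 9 XOR 15 = 6 < 9 — winning move (to 6).
  12: 12 XOR 15 = 3 < 12 — winning move (to 3).
  2: 2 XOR 15 = 13 ≥ 2 — no move.
  8: 8 XOR 15 = 7 < 8 — winning move (to 7).
That gives 3 winning moves.

3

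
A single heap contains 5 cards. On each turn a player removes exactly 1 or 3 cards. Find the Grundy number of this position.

Build the Grundy sequence with g(k) = mex{g(k−s) : s ∈ {1, 3}, s ≤ k}:
k:     0  1  2  3  4  5
g(k):  0  1  0  1  0  1
So g(5) = 1.

1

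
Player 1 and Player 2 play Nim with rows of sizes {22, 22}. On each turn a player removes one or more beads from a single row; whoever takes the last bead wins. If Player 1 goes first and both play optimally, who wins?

Compute the nim-sum pairwise:
22 XOR 22 = 0
The nim-sum is 0, so this is a P-position: the player to move is in a losing position under optimal play; Player 1 is about to move from it and so loses — Player 2 wins.

Player 2 wins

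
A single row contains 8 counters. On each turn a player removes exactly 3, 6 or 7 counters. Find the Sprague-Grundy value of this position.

2

Compute g(0), g(1), … for moves {3, 6, 7}:
k:     0  1  2  3  4  5  6  7  8
g(k):  0  0  0  1  1  1  2  2  2
So g(8) = 2.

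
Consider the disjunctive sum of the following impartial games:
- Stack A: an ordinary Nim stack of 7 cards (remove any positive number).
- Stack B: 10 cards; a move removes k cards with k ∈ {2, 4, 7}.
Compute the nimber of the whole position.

5

Stack A is a plain Nim stack of size 7, so its Grundy value is 7.
For stack B, compute g(0), g(1), … with moves {2, 4, 7}:
k:     0  1  2  3  4  5  6  7  8  9 10
g(k):  0  0  1  1  2  2  0  3  1  0  2
So g(10) = 2.
By the Sprague-Grundy theorem, the Grundy value of a sum of independent games is the XOR of the component values.
Combined value = 7 ⊕ 2 = 5.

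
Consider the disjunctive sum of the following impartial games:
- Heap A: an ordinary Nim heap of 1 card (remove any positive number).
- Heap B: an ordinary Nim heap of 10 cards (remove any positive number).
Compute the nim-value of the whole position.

Heap A is a plain Nim heap of size 1, so its Grundy value is 1.
Heap B is a plain Nim heap of size 10, so its Grundy value is 10.
By the Sprague-Grundy theorem, the Grundy value of a sum of independent games is the XOR of the component values.
Combined value = 1 ⊕ 10 = 11.

11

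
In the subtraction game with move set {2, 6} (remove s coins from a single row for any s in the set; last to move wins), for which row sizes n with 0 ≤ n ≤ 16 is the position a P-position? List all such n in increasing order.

0, 1, 4, 5, 8, 9, 12, 13, 16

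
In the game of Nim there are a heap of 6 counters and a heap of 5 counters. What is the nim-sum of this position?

3

Write each in binary and XOR column by column:
  110  (6)
  101  (5)
  ---
  011  (3)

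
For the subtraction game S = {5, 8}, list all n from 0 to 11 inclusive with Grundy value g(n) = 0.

Build the Grundy sequence with g(k) = mex{g(k−s) : s ∈ {5, 8}, s ≤ k}:
k:     0  1  2  3  4  5  6  7  8  9 10 11
g(k):  0  0  0  0  0  1  1  1  1  1  2  2
The P-positions (g = 0) in 0..11 are 0, 1, 2, 3, 4.

0, 1, 2, 3, 4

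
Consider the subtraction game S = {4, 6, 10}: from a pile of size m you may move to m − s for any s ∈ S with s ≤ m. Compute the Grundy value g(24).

2

Grundy values for subtraction set {4, 6, 10}:
k:     0  1  2  3  4  5  6  7  8  9 10 11 12 13 14 15 16 17 18 19 20 21 22 23 24
g(k):  0  0  0  0  1  1  1  1  2  2  2  2  3  3  0  0  0  0  1  1  1  1  2  2  2
So g(24) = 2.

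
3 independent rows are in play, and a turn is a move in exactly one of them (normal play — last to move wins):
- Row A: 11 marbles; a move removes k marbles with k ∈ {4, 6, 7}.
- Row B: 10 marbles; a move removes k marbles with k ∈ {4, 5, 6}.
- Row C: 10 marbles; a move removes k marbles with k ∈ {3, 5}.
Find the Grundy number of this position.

Grundy values for row A (subtraction set {4, 6, 7}):
g(0) = mex{} = 0
g(1) = mex{} = 0
g(2) = mex{} = 0
g(3) = mex{} = 0
g(4) = mex{0} = 1
g(5) = mex{0} = 1
g(6) = mex{0} = 1
g(7) = mex{0} = 1
g(8) = mex{0,1} = 2
g(9) = mex{0,1} = 2
g(10) = mex{0,1} = 2
g(11) = mex{1} = 0
So g(11) = 0.
Grundy values for row B (subtraction set {4, 5, 6}):
k:     0  1  2  3  4  5  6  7  8  9 10
g(k):  0  0  0  0  1  1  1  1  2  2  0
So g(10) = 0.
Grundy values for row C (subtraction set {3, 5}):
k:     0  1  2  3  4  5  6  7  8  9 10
g(k):  0  0  0  1  1  1  2  2  0  0  0
So g(10) = 0.
The value of a disjunctive sum is the nim-sum of the parts.
Combined value = 0 XOR 0 XOR 0 = 0.

0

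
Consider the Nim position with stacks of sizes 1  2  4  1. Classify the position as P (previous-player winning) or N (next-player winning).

Write each in binary and XOR column by column:
  001  (1)
  010  (2)
  100  (4)
  001  (1)
  ---
  110  (6)
The nim-sum is 6 ≠ 0, so this is an N-position: the player to move can win.

N-position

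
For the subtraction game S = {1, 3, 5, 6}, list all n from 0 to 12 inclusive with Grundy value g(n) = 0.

Build the Grundy sequence with g(k) = mex{g(k−s) : s ∈ {1, 3, 5, 6}, s ≤ k}:
k:     0  1  2  3  4  5  6  7  8  9 10 11 12
g(k):  0  1  0  1  0  1  2  3  2  3  2  0  1
The P-positions (g = 0) in 0..12 are 0, 2, 4, 11.

0, 2, 4, 11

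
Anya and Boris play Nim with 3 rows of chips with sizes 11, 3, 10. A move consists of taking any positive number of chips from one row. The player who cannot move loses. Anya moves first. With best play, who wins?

Anya wins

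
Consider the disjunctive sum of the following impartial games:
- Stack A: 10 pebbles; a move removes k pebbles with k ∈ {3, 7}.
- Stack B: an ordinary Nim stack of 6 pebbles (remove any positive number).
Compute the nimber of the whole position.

6

Grundy values for stack A (subtraction set {3, 7}):
g(0) = mex{} = 0
g(1) = mex{} = 0
g(2) = mex{} = 0
g(3) = mex{0} = 1
g(4) = mex{0} = 1
g(5) = mex{0} = 1
g(6) = mex{1} = 0
g(7) = mex{0,1} = 2
g(8) = mex{0,1} = 2
g(9) = mex{0} = 1
g(10) = mex{1,2} = 0
So g(10) = 0.
Stack B is a plain Nim stack of size 6, so its Grundy value is 6.
By the Sprague-Grundy theorem, the Grundy value of a sum of independent games is the XOR of the component values.
Combined value = 0 ⊕ 6 = 6.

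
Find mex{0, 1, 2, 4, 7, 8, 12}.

3

The values 0, 1, 2 are all present; 3 is the first non-negative integer missing from the set.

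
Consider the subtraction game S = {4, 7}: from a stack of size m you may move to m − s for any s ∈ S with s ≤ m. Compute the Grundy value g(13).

Compute g(0), g(1), … for moves {4, 7}:
g(0) = mex{} = 0
g(1) = mex{} = 0
g(2) = mex{} = 0
g(3) = mex{} = 0
g(4) = mex{0} = 1
g(5) = mex{0} = 1
g(6) = mex{0} = 1
g(7) = mex{0} = 1
g(8) = mex{0,1} = 2
g(9) = mex{0,1} = 2
g(10) = mex{0,1} = 2
g(11) = mex{1} = 0
g(12) = mex{1,2} = 0
g(13) = mex{1,2} = 0
So g(13) = 0.

0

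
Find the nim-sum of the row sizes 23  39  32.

Compute the nim-sum pairwise:
23 ⊕ 39 = 48
48 ⊕ 32 = 16

16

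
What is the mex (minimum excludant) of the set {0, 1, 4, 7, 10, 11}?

The values 0, 1 are all present; 2 is the first non-negative integer missing from the set.

2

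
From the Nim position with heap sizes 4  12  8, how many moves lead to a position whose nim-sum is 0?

Write each in binary and XOR column by column:
  0100  (4)
  1100  (12)
  1000  (8)
  ----
  0000  (0)
The nim-sum is already 0, so every move leaves a nonzero nim-sum — there are no winning moves.

0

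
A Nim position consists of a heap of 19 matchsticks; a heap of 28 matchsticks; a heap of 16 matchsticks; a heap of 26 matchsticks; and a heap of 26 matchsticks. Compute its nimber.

31

Compute the nim-sum pairwise:
19 ^ 28 = 15
15 ^ 16 = 31
31 ^ 26 = 5
5 ^ 26 = 31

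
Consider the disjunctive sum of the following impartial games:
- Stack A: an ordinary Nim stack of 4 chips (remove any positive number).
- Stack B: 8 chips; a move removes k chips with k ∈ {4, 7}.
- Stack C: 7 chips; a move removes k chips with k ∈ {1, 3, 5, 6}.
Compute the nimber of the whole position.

5

Stack A is a plain Nim stack of size 4, so its Grundy value is 4.
Build the Grundy sequence for stack B with g(k) = mex{g(k−s) : s ∈ {4, 7}, s ≤ k}:
k:     0  1  2  3  4  5  6  7  8
g(k):  0  0  0  0  1  1  1  1  2
So g(8) = 2.
Build the Grundy sequence for stack C with g(k) = mex{g(k−s) : s ∈ {1, 3, 5, 6}, s ≤ k}:
k:     0  1  2  3  4  5  6  7
g(k):  0  1  0  1  0  1  2  3
So g(7) = 3.
The value of a disjunctive sum is the nim-sum of the parts.
Combined value = 4 XOR 2 XOR 3 = 5.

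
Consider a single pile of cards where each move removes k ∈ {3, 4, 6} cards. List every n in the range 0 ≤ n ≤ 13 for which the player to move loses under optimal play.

0, 1, 2, 9, 10, 11

Build the Grundy sequence with g(k) = mex{g(k−s) : s ∈ {3, 4, 6}, s ≤ k}:
k:     0  1  2  3  4  5  6  7  8  9 10 11 12 13
g(k):  0  0  0  1  1  1  2  2  2  0  0  0  1  1
The P-positions (g = 0) in 0..13 are 0, 1, 2, 9, 10, 11.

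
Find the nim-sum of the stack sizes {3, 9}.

Compute the nim-sum pairwise:
3 XOR 9 = 10

10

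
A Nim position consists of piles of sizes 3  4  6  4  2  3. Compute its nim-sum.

4

In binary:
  011  (3)
  100  (4)
  110  (6)
  100  (4)
  010  (2)
  011  (3)
  ---
  100  (4)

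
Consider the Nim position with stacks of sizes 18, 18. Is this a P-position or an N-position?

Write each in binary and XOR column by column:
  10010  (18)
  10010  (18)
  -----
  00000  (0)
The nim-sum is 0, so this is a P-position: the player to move is in a losing position under optimal play.

P-position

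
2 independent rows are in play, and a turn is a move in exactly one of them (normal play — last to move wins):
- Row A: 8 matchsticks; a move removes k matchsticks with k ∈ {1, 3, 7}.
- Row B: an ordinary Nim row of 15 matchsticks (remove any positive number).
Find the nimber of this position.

15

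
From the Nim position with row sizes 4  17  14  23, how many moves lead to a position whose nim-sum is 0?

1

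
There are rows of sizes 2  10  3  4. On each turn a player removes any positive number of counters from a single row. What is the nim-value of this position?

Nim-sum: 2 ⊕ 10 ⊕ 3 ⊕ 4 = 15.

15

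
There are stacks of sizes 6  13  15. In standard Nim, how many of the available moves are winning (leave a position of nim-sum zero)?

In binary:
  0110  (6)
  1101  (13)
  1111  (15)
  ----
  0100  (4)
The overall nim-sum is X = 4. A stack of size p has a winning move iff p XOR X < p (reduce it to p XOR X).
  6: 6 XOR 4 = 2 < 6 — winning move (to 2).
  13: 13 XOR 4 = 9 < 13 — winning move (to 9).
  15: 15 XOR 4 = 11 < 15 — winning move (to 11).
That gives 3 winning moves.

3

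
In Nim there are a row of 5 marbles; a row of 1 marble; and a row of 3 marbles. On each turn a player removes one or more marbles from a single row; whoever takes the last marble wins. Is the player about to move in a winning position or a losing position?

Winning position

Nim-sum: 5 ^ 1 ^ 3 = 7.
The nim-sum is 7 ≠ 0, so this is an N-position: the player to move can win.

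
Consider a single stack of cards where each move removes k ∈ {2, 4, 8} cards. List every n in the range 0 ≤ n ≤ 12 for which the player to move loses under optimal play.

0, 1, 6, 7, 12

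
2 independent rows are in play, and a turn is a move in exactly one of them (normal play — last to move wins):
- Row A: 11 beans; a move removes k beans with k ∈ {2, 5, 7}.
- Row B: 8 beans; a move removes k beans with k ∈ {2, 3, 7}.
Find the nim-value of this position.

2

Build the Grundy sequence for row A with g(k) = mex{g(k−s) : s ∈ {2, 5, 7}, s ≤ k}:
k:     0  1  2  3  4  5  6  7  8  9 10 11
g(k):  0  0  1  1  0  2  1  3  2  2  0  3
So g(11) = 3.
Grundy values for row B (subtraction set {2, 3, 7}):
g(0) = mex{} = 0
g(1) = mex{} = 0
g(2) = mex{0} = 1
g(3) = mex{0} = 1
g(4) = mex{0,1} = 2
g(5) = mex{1} = 0
g(6) = mex{1,2} = 0
g(7) = mex{0,2} = 1
g(8) = mex{0} = 1
So g(8) = 1.
By the Sprague-Grundy theorem, the Grundy value of a sum of independent games is the XOR of the component values.
Combined value = 3 XOR 1 = 2.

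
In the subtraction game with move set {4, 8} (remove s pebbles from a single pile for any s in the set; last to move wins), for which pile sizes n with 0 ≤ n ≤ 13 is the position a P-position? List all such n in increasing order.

Build the Grundy sequence with g(k) = mex{g(k−s) : s ∈ {4, 8}, s ≤ k}:
g(0) = mex{} = 0
g(1) = mex{} = 0
g(2) = mex{} = 0
g(3) = mex{} = 0
g(4) = mex{0} = 1
g(5) = mex{0} = 1
g(6) = mex{0} = 1
g(7) = mex{0} = 1
g(8) = mex{0,1} = 2
g(9) = mex{0,1} = 2
g(10) = mex{0,1} = 2
g(11) = mex{0,1} = 2
g(12) = mex{1,2} = 0
g(13) = mex{1,2} = 0
The P-positions (g = 0) in 0..13 are 0, 1, 2, 3, 12, 13.

0, 1, 2, 3, 12, 13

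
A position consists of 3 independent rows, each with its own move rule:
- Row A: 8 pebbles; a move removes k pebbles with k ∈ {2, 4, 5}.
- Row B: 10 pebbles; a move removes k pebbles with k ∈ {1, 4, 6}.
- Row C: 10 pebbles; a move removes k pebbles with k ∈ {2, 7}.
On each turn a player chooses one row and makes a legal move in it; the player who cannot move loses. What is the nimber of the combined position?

0

Build the Grundy sequence for row A with g(k) = mex{g(k−s) : s ∈ {2, 4, 5}, s ≤ k}:
g(0) = mex{} = 0
g(1) = mex{} = 0
g(2) = mex{0} = 1
g(3) = mex{0} = 1
g(4) = mex{0,1} = 2
g(5) = mex{0,1} = 2
g(6) = mex{0,1,2} = 3
g(7) = mex{1,2} = 0
g(8) = mex{1,2,3} = 0
So g(8) = 0.
Build the Grundy sequence for row B with g(k) = mex{g(k−s) : s ∈ {1, 4, 6}, s ≤ k}:
g(0) = mex{} = 0
g(1) = mex{0} = 1
g(2) = mex{1} = 0
g(3) = mex{0} = 1
g(4) = mex{0,1} = 2
g(5) = mex{1,2} = 0
g(6) = mex{0} = 1
g(7) = mex{1} = 0
g(8) = mex{0,2} = 1
g(9) = mex{0,1} = 2
g(10) = mex{1,2} = 0
So g(10) = 0.
For row C, compute g(0), g(1), … with moves {2, 7}:
g(0) = mex{} = 0
g(1) = mex{} = 0
g(2) = mex{0} = 1
g(3) = mex{0} = 1
g(4) = mex{1} = 0
g(5) = mex{1} = 0
g(6) = mex{0} = 1
g(7) = mex{0} = 1
g(8) = mex{0,1} = 2
g(9) = mex{1} = 0
g(10) = mex{1,2} = 0
So g(10) = 0.
The value of a disjunctive sum is the nim-sum of the parts.
Combined value = 0 XOR 0 XOR 0 = 0.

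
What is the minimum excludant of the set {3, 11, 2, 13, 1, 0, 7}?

The values 0, 1, 2, 3 are all present; 4 is the first non-negative integer missing from the set.

4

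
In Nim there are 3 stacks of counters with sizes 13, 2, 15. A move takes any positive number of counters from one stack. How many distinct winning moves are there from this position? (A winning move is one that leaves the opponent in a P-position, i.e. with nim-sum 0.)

0

Nim-sum: 13 ^ 2 ^ 15 = 0.
The nim-sum is already 0, so every move leaves a nonzero nim-sum — there are no winning moves.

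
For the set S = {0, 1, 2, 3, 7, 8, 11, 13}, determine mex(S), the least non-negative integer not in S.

The values 0, 1, 2, 3 are all present; 4 is the first non-negative integer missing from the set.

4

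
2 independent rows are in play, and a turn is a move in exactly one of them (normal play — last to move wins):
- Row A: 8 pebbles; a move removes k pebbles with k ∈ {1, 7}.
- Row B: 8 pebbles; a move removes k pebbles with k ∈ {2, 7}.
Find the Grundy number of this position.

2

For row A, compute g(0), g(1), … with moves {1, 7}:
g(0) = mex{} = 0
g(1) = mex{0} = 1
g(2) = mex{1} = 0
g(3) = mex{0} = 1
g(4) = mex{1} = 0
g(5) = mex{0} = 1
g(6) = mex{1} = 0
g(7) = mex{0} = 1
g(8) = mex{1} = 0
So g(8) = 0.
For row B, compute g(0), g(1), … with moves {2, 7}:
k:     0  1  2  3  4  5  6  7  8
g(k):  0  0  1  1  0  0  1  1  2
So g(8) = 2.
By the Sprague-Grundy theorem, the Grundy value of a sum of independent games is the XOR of the component values.
Combined value = 0 ⊕ 2 = 2.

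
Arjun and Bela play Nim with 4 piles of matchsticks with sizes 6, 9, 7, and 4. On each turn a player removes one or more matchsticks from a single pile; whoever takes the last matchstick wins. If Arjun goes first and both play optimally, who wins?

Arjun wins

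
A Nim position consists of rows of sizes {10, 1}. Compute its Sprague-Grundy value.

11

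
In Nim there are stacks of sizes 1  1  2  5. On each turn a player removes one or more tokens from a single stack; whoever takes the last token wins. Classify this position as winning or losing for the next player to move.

Winning position

Nim-sum: 1 ^ 1 ^ 2 ^ 5 = 7.
The nim-sum is 7 ≠ 0, so this is an N-position: the player to move can win.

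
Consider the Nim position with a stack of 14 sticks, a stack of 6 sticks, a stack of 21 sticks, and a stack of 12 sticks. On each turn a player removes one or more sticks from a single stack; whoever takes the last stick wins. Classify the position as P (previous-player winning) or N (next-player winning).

Compute the nim-sum pairwise:
14 ⊕ 6 = 8
8 ⊕ 21 = 29
29 ⊕ 12 = 17
The nim-sum is 17 ≠ 0, so this is an N-position: the player to move can win.

N-position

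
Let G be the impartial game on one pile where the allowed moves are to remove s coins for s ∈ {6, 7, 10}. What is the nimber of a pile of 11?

1

Grundy values for subtraction set {6, 7, 10}:
g(0) = mex{} = 0
g(1) = mex{} = 0
g(2) = mex{} = 0
g(3) = mex{} = 0
g(4) = mex{} = 0
g(5) = mex{} = 0
g(6) = mex{0} = 1
g(7) = mex{0} = 1
g(8) = mex{0} = 1
g(9) = mex{0} = 1
g(10) = mex{0} = 1
g(11) = mex{0} = 1
So g(11) = 1.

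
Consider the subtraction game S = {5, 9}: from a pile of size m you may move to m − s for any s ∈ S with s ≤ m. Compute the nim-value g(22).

1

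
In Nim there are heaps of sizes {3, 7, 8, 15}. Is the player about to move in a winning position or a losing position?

Winning position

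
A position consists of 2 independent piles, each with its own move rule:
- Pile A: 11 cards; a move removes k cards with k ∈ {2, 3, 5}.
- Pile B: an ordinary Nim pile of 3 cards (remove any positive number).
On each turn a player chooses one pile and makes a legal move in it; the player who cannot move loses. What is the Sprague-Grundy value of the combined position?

1

Grundy values for pile A (subtraction set {2, 3, 5}):
k:     0  1  2  3  4  5  6  7  8  9 10 11
g(k):  0  0  1  1  2  2  3  0  0  1  1  2
So g(11) = 2.
Pile B is a plain Nim pile of size 3, so its Grundy value is 3.
The value of a disjunctive sum is the nim-sum of the parts.
Combined value = 2 ⊕ 3 = 1.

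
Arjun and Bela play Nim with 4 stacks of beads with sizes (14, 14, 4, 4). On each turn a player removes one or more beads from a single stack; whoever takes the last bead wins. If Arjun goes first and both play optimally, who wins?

Bela wins

Bitwise XOR of the heap sizes:
  1110  (14)
  1110  (14)
  0100  (4)
  0100  (4)
  ----
  0000  (0)
The nim-sum is 0, so this is a P-position: the player to move is in a losing position under optimal play; Arjun is about to move from it and so loses — Bela wins.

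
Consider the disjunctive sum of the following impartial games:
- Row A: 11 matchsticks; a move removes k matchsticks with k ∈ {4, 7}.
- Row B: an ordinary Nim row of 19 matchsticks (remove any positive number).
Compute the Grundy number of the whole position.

For row A, compute g(0), g(1), … with moves {4, 7}:
g(0) = mex{} = 0
g(1) = mex{} = 0
g(2) = mex{} = 0
g(3) = mex{} = 0
g(4) = mex{0} = 1
g(5) = mex{0} = 1
g(6) = mex{0} = 1
g(7) = mex{0} = 1
g(8) = mex{0,1} = 2
g(9) = mex{0,1} = 2
g(10) = mex{0,1} = 2
g(11) = mex{1} = 0
So g(11) = 0.
Row B is a plain Nim row of size 19, so its Grundy value is 19.
By the Sprague-Grundy theorem, the Grundy value of a sum of independent games is the XOR of the component values.
Combined value = 0 XOR 19 = 19.

19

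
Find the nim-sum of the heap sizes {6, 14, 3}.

11

Write each in binary and XOR column by column:
  0110  (6)
  1110  (14)
  0011  (3)
  ----
  1011  (11)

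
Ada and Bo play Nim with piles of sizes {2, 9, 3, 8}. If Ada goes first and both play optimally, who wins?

In binary:
  0010  (2)
  1001  (9)
  0011  (3)
  1000  (8)
  ----
  0000  (0)
The nim-sum is 0, so this is a P-position: the player to move is in a losing position under optimal play; Ada is about to move from it and so loses — Bo wins.

Bo wins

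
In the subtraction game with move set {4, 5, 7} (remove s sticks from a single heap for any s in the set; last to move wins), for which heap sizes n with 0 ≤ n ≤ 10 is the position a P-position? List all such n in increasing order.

0, 1, 2, 3

Build the Grundy sequence with g(k) = mex{g(k−s) : s ∈ {4, 5, 7}, s ≤ k}:
k:     0  1  2  3  4  5  6  7  8  9 10
g(k):  0  0  0  0  1  1  1  1  2  2  2
The P-positions (g = 0) in 0..10 are 0, 1, 2, 3.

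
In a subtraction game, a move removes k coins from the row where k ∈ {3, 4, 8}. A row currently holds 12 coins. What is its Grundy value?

Compute g(0), g(1), … for moves {3, 4, 8}:
k:     0  1  2  3  4  5  6  7  8  9 10 11 12
g(k):  0  0  0  1  1  1  2  0  2  3  1  3  0
So g(12) = 0.

0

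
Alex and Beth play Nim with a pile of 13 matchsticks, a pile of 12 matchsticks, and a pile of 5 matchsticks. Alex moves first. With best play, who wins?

Alex wins

Nim-sum: 13 XOR 12 XOR 5 = 4.
The nim-sum is 4 ≠ 0, so this is an N-position: the player to move can win; Alex has a winning move.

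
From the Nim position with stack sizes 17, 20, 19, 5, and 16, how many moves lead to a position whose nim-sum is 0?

Compute the nim-sum pairwise:
17 XOR 20 = 5
5 XOR 19 = 22
22 XOR 5 = 19
19 XOR 16 = 3
The overall nim-sum is X = 3. A stack of size p has a winning move iff p XOR X < p (reduce it to p XOR X).
  17: 17 XOR 3 = 18 ≥ 17 — no move.
  20: 20 XOR 3 = 23 ≥ 20 — no move.
  19: 19 XOR 3 = 16 < 19 — winning move (to 16).
  5: 5 XOR 3 = 6 ≥ 5 — no move.
  16: 16 XOR 3 = 19 ≥ 16 — no move.
That gives 1 winning move.

1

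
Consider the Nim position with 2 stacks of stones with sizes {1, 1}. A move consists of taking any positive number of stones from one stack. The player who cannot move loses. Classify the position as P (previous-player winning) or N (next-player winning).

Nim-sum: 1 XOR 1 = 0.
The nim-sum is 0, so this is a P-position: the player to move is in a losing position under optimal play.

P-position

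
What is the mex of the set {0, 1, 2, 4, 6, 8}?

The values 0, 1, 2 are all present; 3 is the first non-negative integer missing from the set.

3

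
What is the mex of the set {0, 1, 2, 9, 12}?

3

The values 0, 1, 2 are all present; 3 is the first non-negative integer missing from the set.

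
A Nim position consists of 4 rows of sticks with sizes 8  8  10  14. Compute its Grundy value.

In binary:
  1000  (8)
  1000  (8)
  1010  (10)
  1110  (14)
  ----
  0100  (4)

4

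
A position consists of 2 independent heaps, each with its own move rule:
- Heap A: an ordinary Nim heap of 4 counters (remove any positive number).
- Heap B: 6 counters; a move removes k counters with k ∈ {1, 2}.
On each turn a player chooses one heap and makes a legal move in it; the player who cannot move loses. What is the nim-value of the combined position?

4

Heap A is a plain Nim heap of size 4, so its Grundy value is 4.
Grundy values for heap B (subtraction set {1, 2}):
g(0) = mex{} = 0
g(1) = mex{0} = 1
g(2) = mex{0,1} = 2
g(3) = mex{1,2} = 0
g(4) = mex{0,2} = 1
g(5) = mex{0,1} = 2
g(6) = mex{1,2} = 0
So g(6) = 0.
The value of a disjunctive sum is the nim-sum of the parts.
Combined value = 4 ⊕ 0 = 4.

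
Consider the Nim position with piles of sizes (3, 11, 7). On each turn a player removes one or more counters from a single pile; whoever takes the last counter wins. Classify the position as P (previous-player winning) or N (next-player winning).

N-position

Compute the nim-sum pairwise:
3 ^ 11 = 8
8 ^ 7 = 15
The nim-sum is 15 ≠ 0, so this is an N-position: the player to move can win.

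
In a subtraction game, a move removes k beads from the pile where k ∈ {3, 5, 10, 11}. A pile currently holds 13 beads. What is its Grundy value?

Compute g(0), g(1), … for moves {3, 5, 10, 11}:
k:     0  1  2  3  4  5  6  7  8  9 10 11 12 13
g(k):  0  0  0  1  1  1  2  2  0  0  3  1  1  2
So g(13) = 2.

2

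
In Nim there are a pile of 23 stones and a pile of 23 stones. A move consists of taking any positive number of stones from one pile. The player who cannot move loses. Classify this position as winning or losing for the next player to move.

Losing position

Write each in binary and XOR column by column:
  10111  (23)
  10111  (23)
  -----
  00000  (0)
The nim-sum is 0, so this is a P-position: the player to move is in a losing position under optimal play.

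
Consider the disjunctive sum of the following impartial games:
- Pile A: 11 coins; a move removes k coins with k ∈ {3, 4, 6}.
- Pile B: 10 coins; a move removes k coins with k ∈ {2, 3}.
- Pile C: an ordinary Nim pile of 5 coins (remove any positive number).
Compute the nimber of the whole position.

5

Grundy values for pile A (subtraction set {3, 4, 6}):
k:     0  1  2  3  4  5  6  7  8  9 10 11
g(k):  0  0  0  1  1  1  2  2  2  0  0  0
So g(11) = 0.
Build the Grundy sequence for pile B with g(k) = mex{g(k−s) : s ∈ {2, 3}, s ≤ k}:
k:     0  1  2  3  4  5  6  7  8  9 10
g(k):  0  0  1  1  2  0  0  1  1  2  0
So g(10) = 0.
Pile C is a plain Nim pile of size 5, so its Grundy value is 5.
By the Sprague-Grundy theorem, the Grundy value of a sum of independent games is the XOR of the component values.
Combined value = 0 ⊕ 0 ⊕ 5 = 5.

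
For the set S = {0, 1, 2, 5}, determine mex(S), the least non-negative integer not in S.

3

The values 0, 1, 2 are all present; 3 is the first non-negative integer missing from the set.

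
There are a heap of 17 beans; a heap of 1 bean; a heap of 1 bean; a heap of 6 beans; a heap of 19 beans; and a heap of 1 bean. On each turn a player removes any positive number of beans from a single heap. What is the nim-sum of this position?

Compute the nim-sum pairwise:
17 ⊕ 1 = 16
16 ⊕ 1 = 17
17 ⊕ 6 = 23
23 ⊕ 19 = 4
4 ⊕ 1 = 5

5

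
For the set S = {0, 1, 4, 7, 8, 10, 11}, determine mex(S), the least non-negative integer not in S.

2

The values 0, 1 are all present; 2 is the first non-negative integer missing from the set.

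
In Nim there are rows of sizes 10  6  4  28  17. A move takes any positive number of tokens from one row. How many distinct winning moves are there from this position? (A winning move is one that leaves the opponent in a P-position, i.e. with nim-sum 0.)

Compute the nim-sum pairwise:
10 ⊕ 6 = 12
12 ⊕ 4 = 8
8 ⊕ 28 = 20
20 ⊕ 17 = 5
The overall nim-sum is X = 5. A row of size p has a winning move iff p XOR X < p (reduce it to p XOR X).
  10: 10 XOR 5 = 15 ≥ 10 — no move.
  6: 6 XOR 5 = 3 < 6 — winning move (to 3).
  4: 4 XOR 5 = 1 < 4 — winning move (to 1).
  28: 28 XOR 5 = 25 < 28 — winning move (to 25).
  17: 17 XOR 5 = 20 ≥ 17 — no move.
That gives 3 winning moves.

3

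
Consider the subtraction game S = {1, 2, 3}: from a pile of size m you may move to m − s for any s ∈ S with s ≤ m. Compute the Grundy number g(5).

1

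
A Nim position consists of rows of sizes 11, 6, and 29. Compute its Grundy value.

Compute the nim-sum pairwise:
11 ^ 6 = 13
13 ^ 29 = 16

16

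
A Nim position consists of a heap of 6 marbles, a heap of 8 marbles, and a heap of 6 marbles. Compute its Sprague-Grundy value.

8

Compute the nim-sum pairwise:
6 ⊕ 8 = 14
14 ⊕ 6 = 8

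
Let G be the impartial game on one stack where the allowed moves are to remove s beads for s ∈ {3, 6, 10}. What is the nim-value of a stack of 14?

0

Grundy values for subtraction set {3, 6, 10}:
g(0) = mex{} = 0
g(1) = mex{} = 0
g(2) = mex{} = 0
g(3) = mex{0} = 1
g(4) = mex{0} = 1
g(5) = mex{0} = 1
g(6) = mex{0,1} = 2
g(7) = mex{0,1} = 2
g(8) = mex{0,1} = 2
g(9) = mex{1,2} = 0
g(10) = mex{0,1,2} = 3
g(11) = mex{0,1,2} = 3
g(12) = mex{0,2} = 1
g(13) = mex{1,2,3} = 0
g(14) = mex{1,2,3} = 0
So g(14) = 0.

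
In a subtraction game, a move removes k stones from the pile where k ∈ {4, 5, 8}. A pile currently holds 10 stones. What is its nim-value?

Grundy values for subtraction set {4, 5, 8}:
k:     0  1  2  3  4  5  6  7  8  9 10
g(k):  0  0  0  0  1  1  1  1  2  2  2
So g(10) = 2.

2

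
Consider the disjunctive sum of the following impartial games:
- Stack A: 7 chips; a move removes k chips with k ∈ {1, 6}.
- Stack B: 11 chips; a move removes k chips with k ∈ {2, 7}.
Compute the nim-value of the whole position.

1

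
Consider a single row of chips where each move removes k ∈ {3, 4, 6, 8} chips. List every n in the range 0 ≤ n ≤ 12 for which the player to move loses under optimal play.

Compute g(0), g(1), … for moves {3, 4, 6, 8}:
k:     0  1  2  3  4  5  6  7  8  9 10 11 12
g(k):  0  0  0  1  1  1  2  2  2  3  3  0  0
The P-positions (g = 0) in 0..12 are 0, 1, 2, 11, 12.

0, 1, 2, 11, 12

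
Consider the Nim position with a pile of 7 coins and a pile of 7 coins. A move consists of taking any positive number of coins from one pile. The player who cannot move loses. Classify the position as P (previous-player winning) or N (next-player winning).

Compute the nim-sum pairwise:
7 XOR 7 = 0
The nim-sum is 0, so this is a P-position: the player to move is in a losing position under optimal play.

P-position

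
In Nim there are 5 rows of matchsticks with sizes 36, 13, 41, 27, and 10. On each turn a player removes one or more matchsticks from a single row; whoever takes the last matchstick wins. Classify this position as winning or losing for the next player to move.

Nim-sum: 36 XOR 13 XOR 41 XOR 27 XOR 10 = 17.
The nim-sum is 17 ≠ 0, so this is an N-position: the player to move can win.

Winning position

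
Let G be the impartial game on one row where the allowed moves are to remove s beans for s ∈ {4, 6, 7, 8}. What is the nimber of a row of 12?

0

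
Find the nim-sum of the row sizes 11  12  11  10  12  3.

9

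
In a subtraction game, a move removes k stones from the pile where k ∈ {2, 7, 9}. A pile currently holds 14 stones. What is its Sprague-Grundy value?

3

Build the Grundy sequence with g(k) = mex{g(k−s) : s ∈ {2, 7, 9}, s ≤ k}:
k:     0  1  2  3  4  5  6  7  8  9 10 11 12 13 14
g(k):  0  0  1  1  0  0  1  1  2  2  3  3  2  2  3
So g(14) = 3.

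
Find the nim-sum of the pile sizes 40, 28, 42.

Nim-sum: 40 XOR 28 XOR 42 = 30.

30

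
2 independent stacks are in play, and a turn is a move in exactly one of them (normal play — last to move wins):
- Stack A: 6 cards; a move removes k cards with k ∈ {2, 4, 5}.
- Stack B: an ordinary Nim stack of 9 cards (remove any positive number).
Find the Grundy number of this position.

10

For stack A, compute g(0), g(1), … with moves {2, 4, 5}:
g(0) = mex{} = 0
g(1) = mex{} = 0
g(2) = mex{0} = 1
g(3) = mex{0} = 1
g(4) = mex{0,1} = 2
g(5) = mex{0,1} = 2
g(6) = mex{0,1,2} = 3
So g(6) = 3.
Stack B is a plain Nim stack of size 9, so its Grundy value is 9.
By the Sprague-Grundy theorem, the Grundy value of a sum of independent games is the XOR of the component values.
Combined value = 3 XOR 9 = 10.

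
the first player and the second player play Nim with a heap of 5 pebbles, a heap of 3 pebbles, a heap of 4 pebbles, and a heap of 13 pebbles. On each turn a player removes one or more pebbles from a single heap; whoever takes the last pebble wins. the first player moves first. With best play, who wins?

the first player wins

Compute the nim-sum pairwise:
5 XOR 3 = 6
6 XOR 4 = 2
2 XOR 13 = 15
The nim-sum is 15 ≠ 0, so this is an N-position: the player to move can win; the first player has a winning move.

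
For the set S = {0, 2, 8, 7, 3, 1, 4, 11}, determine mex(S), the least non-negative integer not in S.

The values 0, 1, 2, 3, 4 are all present; 5 is the first non-negative integer missing from the set.

5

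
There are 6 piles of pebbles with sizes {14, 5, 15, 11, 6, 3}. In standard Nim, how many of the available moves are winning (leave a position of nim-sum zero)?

3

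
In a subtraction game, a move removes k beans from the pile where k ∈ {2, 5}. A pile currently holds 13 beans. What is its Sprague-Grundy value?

Compute g(0), g(1), … for moves {2, 5}:
g(0) = mex{} = 0
g(1) = mex{} = 0
g(2) = mex{0} = 1
g(3) = mex{0} = 1
g(4) = mex{1} = 0
g(5) = mex{0,1} = 2
g(6) = mex{0} = 1
g(7) = mex{1,2} = 0
g(8) = mex{1} = 0
g(9) = mex{0} = 1
g(10) = mex{0,2} = 1
g(11) = mex{1} = 0
g(12) = mex{0,1} = 2
g(13) = mex{0} = 1
So g(13) = 1.

1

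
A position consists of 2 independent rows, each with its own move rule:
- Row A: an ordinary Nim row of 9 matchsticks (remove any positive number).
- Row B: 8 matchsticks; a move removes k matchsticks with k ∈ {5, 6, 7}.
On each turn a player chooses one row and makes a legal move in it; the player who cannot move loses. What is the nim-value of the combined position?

Row A is a plain Nim row of size 9, so its Grundy value is 9.
Grundy values for row B (subtraction set {5, 6, 7}):
g(0) = mex{} = 0
g(1) = mex{} = 0
g(2) = mex{} = 0
g(3) = mex{} = 0
g(4) = mex{} = 0
g(5) = mex{0} = 1
g(6) = mex{0} = 1
g(7) = mex{0} = 1
g(8) = mex{0} = 1
So g(8) = 1.
By the Sprague-Grundy theorem, the Grundy value of a sum of independent games is the XOR of the component values.
Combined value = 9 ⊕ 1 = 8.

8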